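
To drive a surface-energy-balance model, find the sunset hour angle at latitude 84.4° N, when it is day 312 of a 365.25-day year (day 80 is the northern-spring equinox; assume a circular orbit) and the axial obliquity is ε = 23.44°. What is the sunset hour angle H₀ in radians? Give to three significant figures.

Solar longitude: λ_s = 360° × (312 − 80)/365.25 = 228.665°.
sin δ = sin 23.44° × sin 228.665° = -0.29869, so δ = -17.379°.
cos H₀ = −tan φ · tan δ = 3.1919 ≥ 1, so the Sun never rises (polar night) and H₀ = 0.

H₀ = 0.00 rad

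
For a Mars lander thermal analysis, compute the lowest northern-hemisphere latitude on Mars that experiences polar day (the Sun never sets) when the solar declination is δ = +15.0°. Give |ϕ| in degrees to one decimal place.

|ϕ| = 75.0°

Polar day requires cos h₀ = −tan ϕ tan δ ≤ −1, i.e. tan ϕ tan δ ≥ 1.
The boundary is |tan ϕ| · |tan δ| = 1, so |ϕ| = 90° − |δ| = 90° − 15.0° = 75.0° in the northern hemisphere.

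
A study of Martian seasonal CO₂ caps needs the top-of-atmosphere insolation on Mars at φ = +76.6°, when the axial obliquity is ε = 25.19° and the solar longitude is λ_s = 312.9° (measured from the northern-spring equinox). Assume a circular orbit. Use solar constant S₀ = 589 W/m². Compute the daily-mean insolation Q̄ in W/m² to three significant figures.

Solar declination: sin δ = sin ε · sin λ_s = sin 25.19° × sin 312.9° = -0.31179, so δ = -18.167°.
cos H₀ = −tan(+76.6°) tan(-18.167°) = 1.3774 ≥ 1 ⇒ polar night, H₀ = 0 and Q̄ = 0.

Q̄ ≈ 0.00 W/m²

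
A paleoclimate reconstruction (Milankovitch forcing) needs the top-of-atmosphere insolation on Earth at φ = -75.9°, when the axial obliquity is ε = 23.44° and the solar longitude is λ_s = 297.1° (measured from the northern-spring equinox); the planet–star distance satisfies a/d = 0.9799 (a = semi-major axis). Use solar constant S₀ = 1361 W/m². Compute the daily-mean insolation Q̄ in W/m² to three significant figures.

Solar declination: sin δ = sin ε · sin λ_s = sin 23.44° × sin 297.1° = -0.35412, so δ = -20.739°.
cos H₀ = −tan(-75.9°) tan(-20.739°) = -1.5075 ≤ −1 ⇒ polar day, H₀ = π.
Bracket: H₀ sin φ sin δ + cos φ cos δ sin H₀ = 3.1416×-0.96987×-0.35412 + 0.24362×0.93520×0.00000 = 1.078984 + 0.000000 = 1.078984.
Inverse-square distance factor (a/d)² = 0.9799² = 0.960204.
Q̄ = (S₀/π) × 0.960204 × [bracket] = (1361/π) × 0.960204 × 1.078984 = 448.8 W/m².

Q̄ ≈ 449 W/m²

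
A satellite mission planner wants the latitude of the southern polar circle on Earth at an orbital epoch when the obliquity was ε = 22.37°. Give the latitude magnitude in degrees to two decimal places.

67.63°

The polar circle is the lowest latitude that experiences at least one full rotation of continuous darkness at the northern-summer solstice; it lies at |φ| = 90° − ε = 90° − 22.37° = 67.63°.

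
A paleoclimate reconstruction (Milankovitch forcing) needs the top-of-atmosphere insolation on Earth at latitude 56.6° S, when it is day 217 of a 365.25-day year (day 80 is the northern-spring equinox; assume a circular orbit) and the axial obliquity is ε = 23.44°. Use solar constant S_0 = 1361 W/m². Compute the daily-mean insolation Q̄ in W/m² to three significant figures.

Q̄ ≈ 92.1 W/m²

Solar longitude: L_s = 360° × (217 − 80)/365.25 = 135.031°.
sin δ = sin 23.44° × sin 135.031° = 0.28113, so δ = +16.328°.
cos h₀ = −tan(-56.6°) tan(+16.328°) = 0.4443, h₀ = 1.1104 rad.
Bracket: h₀ sin ϕ sin δ + cos ϕ cos δ sin h₀ = 1.1104×-0.83485×0.28113 + 0.55048×0.95967×0.89589 = -0.260612 + 0.473280 = 0.212668.
Q̄ = (S_0/π) × [bracket] = (1361/π) × 0.212668 = 92.13 W/m².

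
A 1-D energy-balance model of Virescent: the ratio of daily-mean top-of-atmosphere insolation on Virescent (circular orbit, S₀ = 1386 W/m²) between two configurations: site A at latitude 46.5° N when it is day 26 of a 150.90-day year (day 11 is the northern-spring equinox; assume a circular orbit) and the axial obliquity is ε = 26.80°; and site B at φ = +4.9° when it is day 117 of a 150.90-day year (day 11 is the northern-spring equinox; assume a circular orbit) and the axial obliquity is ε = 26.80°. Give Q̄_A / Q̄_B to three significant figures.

Q̄_A / Q̄_B ≈ 1.18

— Configuration A (φ=+46.5°):
Solar longitude: λ_s = 360° × (26 − 11)/150.90 = 35.785°.
sin δ = sin 26.80° × sin 35.785° = 0.26365, so δ = +15.287°.
cos H₀ = −tan(+46.5°) tan(+15.287°) = -0.2880, H₀ = 1.8630 rad.
Bracket: H₀ sin φ sin δ + cos φ cos δ sin H₀ = 1.8630×0.72537×0.26365 + 0.68835×0.96462×0.95762 = 0.356287 + 0.635856 = 0.992143.
Q̄ = (S₀/π) × [bracket] = (1386/π) × 0.992143 = 437.71 W/m².
— Configuration B (φ=+4.9°):
Solar longitude: λ_s = 360° × (117 − 11)/150.90 = 252.883°.
sin δ = sin 26.80° × sin 252.883° = -0.43091, so δ = -25.525°.
cos H₀ = −tan(+4.9°) tan(-25.525°) = 0.0409, H₀ = 1.5298 rad.
Bracket: H₀ sin φ sin δ + cos φ cos δ sin H₀ = 1.5298×0.08542×-0.43091 + 0.99635×0.90240×0.99916 = -0.056309 + 0.898351 = 0.842042.
Q̄ = (S₀/π) × [bracket] = (1386/π) × 0.842042 = 371.49 W/m².
Ratio Q̄_A / Q̄_B = 437.71 / 371.49 = 1.178.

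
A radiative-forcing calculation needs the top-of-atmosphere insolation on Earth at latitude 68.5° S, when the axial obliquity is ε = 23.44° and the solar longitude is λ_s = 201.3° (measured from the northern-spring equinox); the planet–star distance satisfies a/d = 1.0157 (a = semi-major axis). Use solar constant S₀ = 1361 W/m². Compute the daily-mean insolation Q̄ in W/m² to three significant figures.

Q̄ ≈ 268 W/m²

Solar declination: sin δ = sin ε · sin λ_s = sin 23.44° × sin 201.3° = -0.14450, so δ = -8.308°.
cos H₀ = −tan(-68.5°) tan(-8.308°) = -0.3707, H₀ = 1.9506 rad.
Bracket: H₀ sin φ sin δ + cos φ cos δ sin H₀ = 1.9506×-0.93042×-0.14450 + 0.36650×0.98951×0.92875 = 0.262250 + 0.336816 = 0.599066.
Inverse-square distance factor (a/d)² = 1.0157² = 1.031646.
Q̄ = (S₀/π) × 1.031646 × [bracket] = (1361/π) × 1.031646 × 0.599066 = 267.7 W/m².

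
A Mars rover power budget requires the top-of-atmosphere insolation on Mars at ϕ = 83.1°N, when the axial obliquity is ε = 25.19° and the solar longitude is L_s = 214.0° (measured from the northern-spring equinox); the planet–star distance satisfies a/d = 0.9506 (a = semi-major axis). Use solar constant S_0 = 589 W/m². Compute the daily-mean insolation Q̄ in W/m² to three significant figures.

Solar declination: sin δ = sin ε · sin L_s = sin 25.19° × sin 214.0° = -0.23800, so δ = -13.769°.
cos h₀ = −tan(+83.1°) tan(-13.769°) = 2.0250 ≥ 1 ⇒ polar night, h₀ = 0 and Q̄ = 0.
Inverse-square distance factor (a/d)² = 0.9506² = 0.903640.

Q̄ ≈ 0.00 W/m²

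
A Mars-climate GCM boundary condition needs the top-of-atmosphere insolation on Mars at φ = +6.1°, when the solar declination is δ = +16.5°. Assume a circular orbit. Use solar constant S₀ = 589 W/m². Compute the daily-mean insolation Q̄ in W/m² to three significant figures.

cos H₀ = −tan(+6.1°) tan(+16.500°) = -0.0317, H₀ = 1.6025 rad.
Bracket: H₀ sin φ sin δ + cos φ cos δ sin H₀ = 1.6025×0.10626×0.28402 + 0.99434×0.95882×0.99950 = 0.048363 + 0.952916 = 1.001279.
Q̄ = (S₀/π) × [bracket] = (589/π) × 1.001279 = 187.7 W/m².

Q̄ ≈ 188 W/m²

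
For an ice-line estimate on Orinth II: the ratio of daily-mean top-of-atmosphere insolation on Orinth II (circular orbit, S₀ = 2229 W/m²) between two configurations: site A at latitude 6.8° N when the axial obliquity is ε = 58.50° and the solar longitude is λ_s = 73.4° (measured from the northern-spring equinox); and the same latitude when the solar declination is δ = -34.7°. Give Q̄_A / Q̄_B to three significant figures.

Q̄_A / Q̄_B ≈ 1.03

— Configuration A (φ=+6.8°):
Solar declination: sin δ = sin ε · sin λ_s = sin 58.50° × sin 73.4° = 0.81710, so δ = +54.796°.
cos H₀ = −tan(+6.8°) tan(+54.796°) = -0.1690, H₀ = 1.7406 rad.
Bracket: H₀ sin φ sin δ + cos φ cos δ sin H₀ = 1.7406×0.11840×0.81710 + 0.99297×0.57649×0.98561 = 0.168394 + 0.564200 = 0.732594.
Q̄ = (S₀/π) × [bracket] = (2229/π) × 0.732594 = 519.78 W/m².
— Configuration B (φ=+6.8°):
cos H₀ = −tan(+6.8°) tan(-34.700°) = 0.0826, H₀ = 1.4881 rad.
Bracket: H₀ sin φ sin δ + cos φ cos δ sin H₀ = 1.4881×0.11840×-0.56928 + 0.99297×0.82214×0.99659 = -0.100302 + 0.813577 = 0.713275.
Q̄ = (S₀/π) × [bracket] = (2229/π) × 0.713275 = 506.08 W/m².
Ratio Q̄_A / Q̄_B = 519.78 / 506.08 = 1.027.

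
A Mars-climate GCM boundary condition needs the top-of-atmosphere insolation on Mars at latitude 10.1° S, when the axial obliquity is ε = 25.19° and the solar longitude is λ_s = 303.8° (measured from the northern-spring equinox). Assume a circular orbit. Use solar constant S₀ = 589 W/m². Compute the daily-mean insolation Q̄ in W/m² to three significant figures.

Q̄ ≈ 191 W/m²

Solar declination: sin δ = sin ε · sin λ_s = sin 25.19° × sin 303.8° = -0.35368, so δ = -20.713°.
cos H₀ = −tan(-10.1°) tan(-20.713°) = -0.0674, H₀ = 1.6382 rad.
Bracket: H₀ sin φ sin δ + cos φ cos δ sin H₀ = 1.6382×-0.17537×-0.35368 + 0.98450×0.93536×0.99773 = 0.101609 + 0.918772 = 1.020381.
Q̄ = (S₀/π) × [bracket] = (589/π) × 1.020381 = 191.3 W/m².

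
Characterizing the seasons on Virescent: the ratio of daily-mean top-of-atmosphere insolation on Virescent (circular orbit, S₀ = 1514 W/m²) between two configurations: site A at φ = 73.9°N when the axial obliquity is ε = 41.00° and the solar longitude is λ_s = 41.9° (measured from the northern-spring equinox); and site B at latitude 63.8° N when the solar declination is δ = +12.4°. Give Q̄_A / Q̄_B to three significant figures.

Q̄_A / Q̄_B ≈ 1.70

— Configuration A (φ=+73.9°):
Solar declination: sin δ = sin ε · sin λ_s = sin 41.00° × sin 41.9° = 0.43814, so δ = +25.985°.
cos H₀ = −tan(+73.9°) tan(+25.985°) = -1.6887 ≤ −1 ⇒ polar day, H₀ = π.
Bracket: H₀ sin φ sin δ + cos φ cos δ sin H₀ = 3.1416×0.96078×0.43814 + 0.27731×0.89891×0.00000 = 1.322476 + 0.000000 = 1.322476.
Q̄ = (S₀/π) × [bracket] = (1514/π) × 1.322476 = 637.33 W/m².
— Configuration B (φ=+63.8°):
cos H₀ = −tan(+63.8°) tan(+12.400°) = -0.4468, H₀ = 2.0340 rad.
Bracket: H₀ sin φ sin δ + cos φ cos δ sin H₀ = 2.0340×0.89726×0.21474 + 0.44151×0.97667×0.89462 = 0.391906 + 0.385769 = 0.777675.
Q̄ = (S₀/π) × [bracket] = (1514/π) × 0.777675 = 374.78 W/m².
Ratio Q̄_A / Q̄_B = 637.33 / 374.78 = 1.701.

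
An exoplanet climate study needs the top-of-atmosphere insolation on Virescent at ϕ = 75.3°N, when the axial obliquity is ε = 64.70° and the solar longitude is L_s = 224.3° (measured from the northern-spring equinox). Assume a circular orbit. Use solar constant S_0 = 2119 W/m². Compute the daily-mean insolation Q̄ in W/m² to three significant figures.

Solar declination: sin δ = sin ε · sin L_s = sin 64.70° × sin 224.3° = -0.63143, so δ = -39.155°.
cos h₀ = −tan(+75.3°) tan(-39.155°) = 3.1039 ≥ 1 ⇒ polar night, h₀ = 0 and Q̄ = 0.

Q̄ ≈ 0.00 W/m²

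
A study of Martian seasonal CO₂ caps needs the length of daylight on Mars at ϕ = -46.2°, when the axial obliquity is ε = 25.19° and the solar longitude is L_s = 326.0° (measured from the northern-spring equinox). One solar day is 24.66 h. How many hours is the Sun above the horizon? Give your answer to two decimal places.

Solar declination: sin δ = sin ε · sin L_s = sin 25.19° × sin 326.0° = -0.23800, so δ = -13.769°.
cos h₀ = −tan ϕ · tan δ = −tan(-46.2°) × tan(-13.769°) = -0.2555, so h₀ = 1.8292 rad = 104.81°.
Daylight = 2h₀/(2π) × 24.66 h = (1.8292/π) × 24.66 = 14.36 h.

14.36 h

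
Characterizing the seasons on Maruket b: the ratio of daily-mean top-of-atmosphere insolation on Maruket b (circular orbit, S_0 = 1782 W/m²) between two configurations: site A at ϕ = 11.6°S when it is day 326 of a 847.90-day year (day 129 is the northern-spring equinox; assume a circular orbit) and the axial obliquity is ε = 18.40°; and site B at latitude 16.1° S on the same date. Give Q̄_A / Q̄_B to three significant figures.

Q̄_A / Q̄_B ≈ 1.07

— Configuration A (ϕ=-11.6°):
Solar longitude: L_s = 360° × (326 − 129)/847.90 = 83.642°.
sin δ = sin 18.40° × sin 83.642° = 0.31371, so δ = +18.283°.
cos h₀ = −tan(-11.6°) tan(+18.283°) = 0.0678, h₀ = 1.5029 rad.
Bracket: h₀ sin ϕ sin δ + cos ϕ cos δ sin h₀ = 1.5029×-0.20108×0.31371 + 0.97958×0.94952×0.99770 = -0.094804 + 0.927992 = 0.833188.
Q̄ = (S_0/π) × [bracket] = (1782/π) × 0.833188 = 472.61 W/m².
— Configuration B (ϕ=-16.1°):
cos h₀ = −tan(-16.1°) tan(+18.283°) = 0.0954, h₀ = 1.4753 rad.
Bracket: h₀ sin ϕ sin δ + cos ϕ cos δ sin h₀ = 1.4753×-0.27731×0.31371 + 0.96078×0.94952×0.99544 = -0.128344 + 0.908120 = 0.779776.
Q̄ = (S_0/π) × [bracket] = (1782/π) × 0.779776 = 442.31 W/m².
Ratio Q̄_A / Q̄_B = 472.61 / 442.31 = 1.069.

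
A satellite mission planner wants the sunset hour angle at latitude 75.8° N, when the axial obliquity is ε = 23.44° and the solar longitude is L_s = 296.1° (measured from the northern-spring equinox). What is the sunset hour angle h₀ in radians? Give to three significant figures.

Solar declination: sin δ = sin ε · sin L_s = sin 23.44° × sin 296.1° = -0.35723, so δ = -20.930°.
cos h₀ = −tan ϕ · tan δ = 1.5115 ≥ 1, so the Sun never rises (polar night) and h₀ = 0.

h₀ = 0.00 rad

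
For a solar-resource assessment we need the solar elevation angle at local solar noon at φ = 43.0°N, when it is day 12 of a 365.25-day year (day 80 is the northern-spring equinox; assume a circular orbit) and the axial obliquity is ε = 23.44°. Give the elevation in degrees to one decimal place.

25.5°

Solar longitude: λ_s = 360° × (12 − 80)/365.25 = -67.023°, i.e. -67.023° + 360° = 292.977°.
sin δ = sin 23.44° × sin 292.977° = -0.36623, so δ = -21.483°.
At local noon the hour angle is zero, so the zenith angle equals |φ − δ| = |+43.0° − (-21.483°)| = 64.483°.
Elevation = 90° − 64.483° = 25.5°.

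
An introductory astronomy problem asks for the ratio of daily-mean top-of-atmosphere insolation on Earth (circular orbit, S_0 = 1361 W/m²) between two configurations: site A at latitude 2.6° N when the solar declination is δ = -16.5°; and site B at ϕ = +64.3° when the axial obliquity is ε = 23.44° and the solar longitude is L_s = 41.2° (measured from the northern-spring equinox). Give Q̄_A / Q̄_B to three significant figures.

Q̄_A / Q̄_B ≈ 1.09

— Configuration A (ϕ=+2.6°):
cos h₀ = −tan(+2.6°) tan(-16.500°) = 0.0135, h₀ = 1.5573 rad.
Bracket: h₀ sin ϕ sin δ + cos ϕ cos δ sin h₀ = 1.5573×0.04536×-0.28402 + 0.99897×0.95882×0.99991 = -0.020063 + 0.957746 = 0.937683.
Q̄ = (S_0/π) × [bracket] = (1361/π) × 0.937683 = 406.22 W/m².
— Configuration B (ϕ=+64.3°):
Solar declination: sin δ = sin ε · sin L_s = sin 23.44° × sin 41.2° = 0.26202, so δ = +15.190°.
cos h₀ = −tan(+64.3°) tan(+15.190°) = -0.5641, h₀ = 2.1702 rad.
Bracket: h₀ sin ϕ sin δ + cos ϕ cos δ sin h₀ = 2.1702×0.90108×0.26202 + 0.43366×0.96506×0.82568 = 0.512386 + 0.345554 = 0.857940.
Q̄ = (S_0/π) × [bracket] = (1361/π) × 0.857940 = 371.68 W/m².
Ratio Q̄_A / Q̄_B = 406.22 / 371.68 = 1.093.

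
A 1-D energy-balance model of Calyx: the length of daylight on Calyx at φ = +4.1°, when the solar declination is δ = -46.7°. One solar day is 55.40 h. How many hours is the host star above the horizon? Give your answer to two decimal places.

cos H₀ = −tan φ · tan δ = −tan(+4.1°) × tan(-46.700°) = 0.0761, so H₀ = 1.4947 rad = 85.64°.
Daylight = 2H₀/(2π) × 55.40 h = (1.4947/π) × 55.40 = 26.36 h.

26.36 h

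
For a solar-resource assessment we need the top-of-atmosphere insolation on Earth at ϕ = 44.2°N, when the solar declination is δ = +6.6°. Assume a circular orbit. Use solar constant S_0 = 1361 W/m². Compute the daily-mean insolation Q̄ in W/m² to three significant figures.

Q̄ ≈ 365 W/m²

cos h₀ = −tan(+44.2°) tan(+6.600°) = -0.1125, h₀ = 1.6836 rad.
Bracket: h₀ sin ϕ sin δ + cos ϕ cos δ sin h₀ = 1.6836×0.69717×0.11494 + 0.71691×0.99337×0.99365 = 0.134911 + 0.707635 = 0.842546.
Q̄ = (S_0/π) × [bracket] = (1361/π) × 0.842546 = 365.0 W/m².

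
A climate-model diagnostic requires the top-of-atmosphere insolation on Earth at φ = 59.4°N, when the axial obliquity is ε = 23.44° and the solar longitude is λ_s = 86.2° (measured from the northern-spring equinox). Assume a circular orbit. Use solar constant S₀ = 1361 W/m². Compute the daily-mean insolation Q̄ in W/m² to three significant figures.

Q̄ ≈ 492 W/m²

Solar declination: sin δ = sin ε · sin λ_s = sin 23.44° × sin 86.2° = 0.39691, so δ = +23.385°.
cos H₀ = −tan(+59.4°) tan(+23.385°) = -0.7312, H₀ = 2.3909 rad.
Bracket: H₀ sin φ sin δ + cos φ cos δ sin H₀ = 2.3909×0.86074×0.39691 + 0.50904×0.91786×0.68215 = 0.816818 + 0.318719 = 1.135537.
Q̄ = (S₀/π) × [bracket] = (1361/π) × 1.135537 = 491.9 W/m².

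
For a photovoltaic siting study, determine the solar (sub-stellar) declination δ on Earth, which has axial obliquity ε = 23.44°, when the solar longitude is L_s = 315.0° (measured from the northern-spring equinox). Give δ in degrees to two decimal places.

sin δ = sin ε · sin L_s = sin 23.44° × sin 315.0° = -0.281279.
δ = arcsin(-0.281279) = -16.34°.

δ = -16.34°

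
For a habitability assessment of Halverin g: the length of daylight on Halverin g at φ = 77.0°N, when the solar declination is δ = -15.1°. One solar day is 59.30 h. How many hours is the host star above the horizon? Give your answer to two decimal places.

0.00 h

cos H₀ = −tan φ · tan δ = 1.1687 ≥ 1, so the host star never rises (polar night) and H₀ = 0.
Daylight = 2H₀/(2π) × 59.30 h = (0.0000/π) × 59.30 = 0.00 h.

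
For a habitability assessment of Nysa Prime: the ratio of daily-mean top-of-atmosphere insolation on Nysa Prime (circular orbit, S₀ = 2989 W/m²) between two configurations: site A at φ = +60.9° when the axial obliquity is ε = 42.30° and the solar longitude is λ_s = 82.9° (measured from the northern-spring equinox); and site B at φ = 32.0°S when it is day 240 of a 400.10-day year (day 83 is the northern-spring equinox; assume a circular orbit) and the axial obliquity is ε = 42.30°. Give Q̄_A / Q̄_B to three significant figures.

Q̄_A / Q̄_B ≈ 4.06

— Configuration A (φ=+60.9°):
Solar declination: sin δ = sin ε · sin λ_s = sin 42.30° × sin 82.9° = 0.66785, so δ = +41.901°.
cos H₀ = −tan(+60.9°) tan(+41.901°) = -1.6121 ≤ −1 ⇒ polar day, H₀ = π.
Bracket: H₀ sin φ sin δ + cos φ cos δ sin H₀ = 3.1416×0.87377×0.66785 + 0.48634×0.74429×0.00000 = 1.833272 + 0.000000 = 1.833272.
Q̄ = (S₀/π) × [bracket] = (2989/π) × 1.833272 = 1744.2 W/m².
— Configuration B (φ=-32.0°):
Solar longitude: λ_s = 360° × (240 − 83)/400.10 = 141.265°.
sin δ = sin 42.30° × sin 141.265° = 0.42112, so δ = +24.905°.
cos H₀ = −tan(-32.0°) tan(+24.905°) = 0.2901, H₀ = 1.2764 rad.
Bracket: H₀ sin φ sin δ + cos φ cos δ sin H₀ = 1.2764×-0.52992×0.42112 + 0.84805×0.90701×0.95699 = -0.284841 + 0.736107 = 0.451266.
Q̄ = (S₀/π) × [bracket] = (2989/π) × 0.451266 = 429.35 W/m².
Ratio Q̄_A / Q̄_B = 1744.2 / 429.35 = 4.062.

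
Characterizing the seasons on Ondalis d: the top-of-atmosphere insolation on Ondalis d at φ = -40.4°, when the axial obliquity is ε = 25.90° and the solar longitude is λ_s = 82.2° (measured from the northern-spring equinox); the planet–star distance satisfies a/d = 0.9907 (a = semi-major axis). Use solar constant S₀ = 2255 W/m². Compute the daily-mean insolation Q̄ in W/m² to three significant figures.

Q̄ ≈ 214 W/m²

Solar declination: sin δ = sin ε · sin λ_s = sin 25.90° × sin 82.2° = 0.43276, so δ = +25.643°.
cos H₀ = −tan(-40.4°) tan(+25.643°) = 0.4085, H₀ = 1.1499 rad.
Bracket: H₀ sin φ sin δ + cos φ cos δ sin H₀ = 1.1499×-0.64812×0.43276 + 0.76154×0.90151×0.91274 = -0.322524 + 0.626629 = 0.304105.
Inverse-square distance factor (a/d)² = 0.9907² = 0.981486.
Q̄ = (S₀/π) × 0.981486 × [bracket] = (2255/π) × 0.981486 × 0.304105 = 214.2 W/m².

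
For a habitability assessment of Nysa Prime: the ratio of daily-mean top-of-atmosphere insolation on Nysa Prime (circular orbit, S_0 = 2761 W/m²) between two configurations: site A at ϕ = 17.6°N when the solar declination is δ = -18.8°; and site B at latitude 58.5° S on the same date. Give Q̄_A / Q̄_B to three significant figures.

— Configuration A (ϕ=+17.6°):
cos h₀ = −tan(+17.6°) tan(-18.800°) = 0.1080, h₀ = 1.4626 rad.
Bracket: h₀ sin ϕ sin δ + cos ϕ cos δ sin h₀ = 1.4626×0.30237×-0.32227 + 0.95319×0.94665×0.99415 = -0.142523 + 0.897059 = 0.754536.
Q̄ = (S_0/π) × [bracket] = (2761/π) × 0.754536 = 663.13 W/m².
— Configuration B (ϕ=-58.5°):
cos h₀ = −tan(-58.5°) tan(-18.800°) = -0.5555, h₀ = 2.1598 rad.
Bracket: h₀ sin ϕ sin δ + cos ϕ cos δ sin h₀ = 2.1598×-0.85264×-0.32227 + 0.52250×0.94665×0.83150 = 0.593470 + 0.411280 = 1.004750.
Q̄ = (S_0/π) × [bracket] = (2761/π) × 1.004750 = 883.03 W/m².
Ratio Q̄_A / Q̄_B = 663.13 / 883.03 = 0.7510.

Q̄_A / Q̄_B ≈ 0.751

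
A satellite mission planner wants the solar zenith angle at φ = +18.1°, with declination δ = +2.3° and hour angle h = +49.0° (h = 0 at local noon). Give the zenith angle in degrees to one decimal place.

cos θ_z = sin φ sin δ + cos φ cos δ cos h = 0.012468 + 0.623092 = 0.635560.
θ_z = arccos(0.635560) = 50.5°.

θ_z = 50.5°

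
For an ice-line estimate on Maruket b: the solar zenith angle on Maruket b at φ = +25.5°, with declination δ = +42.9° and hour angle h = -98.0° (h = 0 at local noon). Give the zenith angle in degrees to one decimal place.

θ_z = 78.4°

cos θ_z = sin φ sin δ + cos φ cos δ cos h = 0.293058 + -0.092019 = 0.201039.
θ_z = arccos(0.201039) = 78.4°.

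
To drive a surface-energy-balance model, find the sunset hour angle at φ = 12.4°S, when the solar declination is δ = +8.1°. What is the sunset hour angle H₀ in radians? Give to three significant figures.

cos H₀ = −tan φ · tan δ = −tan(-12.4°) × tan(+8.100°) = 0.0313, so H₀ = 1.5395 rad = 88.21°.

H₀ = 1.54 rad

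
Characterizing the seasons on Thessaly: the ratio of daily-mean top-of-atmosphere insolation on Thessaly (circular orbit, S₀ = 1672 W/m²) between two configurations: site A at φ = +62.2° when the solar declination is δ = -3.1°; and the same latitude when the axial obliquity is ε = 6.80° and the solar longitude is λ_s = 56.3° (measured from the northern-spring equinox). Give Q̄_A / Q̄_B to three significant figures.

— Configuration A (φ=+62.2°):
cos H₀ = −tan(+62.2°) tan(-3.100°) = 0.1027, H₀ = 1.4679 rad.
Bracket: H₀ sin φ sin δ + cos φ cos δ sin H₀ = 1.4679×0.88458×-0.05408 + 0.46639×0.99854×0.99471 = -0.070222 + 0.463245 = 0.393023.
Q̄ = (S₀/π) × [bracket] = (1672/π) × 0.393023 = 209.17 W/m².
— Configuration B (φ=+62.2°):
Solar declination: sin δ = sin ε · sin λ_s = sin 6.80° × sin 56.3° = 0.09851, so δ = +5.653°.
cos H₀ = −tan(+62.2°) tan(+5.653°) = -0.1877, H₀ = 1.7597 rad.
Bracket: H₀ sin φ sin δ + cos φ cos δ sin H₀ = 1.7597×0.88458×0.09851 + 0.46639×0.99514×0.98222 = 0.153340 + 0.455871 = 0.609211.
Q̄ = (S₀/π) × [bracket] = (1672/π) × 0.609211 = 324.23 W/m².
Ratio Q̄_A / Q̄_B = 209.17 / 324.23 = 0.6451.

Q̄_A / Q̄_B ≈ 0.645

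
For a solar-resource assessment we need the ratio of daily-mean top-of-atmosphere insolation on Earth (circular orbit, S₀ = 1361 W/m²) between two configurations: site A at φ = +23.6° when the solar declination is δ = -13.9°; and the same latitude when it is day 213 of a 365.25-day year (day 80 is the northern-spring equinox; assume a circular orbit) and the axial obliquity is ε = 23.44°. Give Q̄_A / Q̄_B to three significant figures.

Q̄_A / Q̄_B ≈ 0.694

— Configuration A (φ=+23.6°):
cos H₀ = −tan(+23.6°) tan(-13.900°) = 0.1081, H₀ = 1.4625 rad.
Bracket: H₀ sin φ sin δ + cos φ cos δ sin H₀ = 1.4625×0.40035×-0.24023 + 0.91636×0.97072×0.99414 = -0.140658 + 0.884316 = 0.743658.
Q̄ = (S₀/π) × [bracket] = (1361/π) × 0.743658 = 322.17 W/m².
— Configuration B (φ=+23.6°):
Solar longitude: λ_s = 360° × (213 − 80)/365.25 = 131.088°.
sin δ = sin 23.44° × sin 131.088° = 0.29981, so δ = +17.446°.
cos H₀ = −tan(+23.6°) tan(+17.446°) = -0.1373, H₀ = 1.7085 rad.
Bracket: H₀ sin φ sin δ + cos φ cos δ sin H₀ = 1.7085×0.40035×0.29981 + 0.91636×0.95400×0.99053 = 0.205069 + 0.865929 = 1.070998.
Q̄ = (S₀/π) × [bracket] = (1361/π) × 1.070998 = 463.98 W/m².
Ratio Q̄_A / Q̄_B = 322.17 / 463.98 = 0.6944.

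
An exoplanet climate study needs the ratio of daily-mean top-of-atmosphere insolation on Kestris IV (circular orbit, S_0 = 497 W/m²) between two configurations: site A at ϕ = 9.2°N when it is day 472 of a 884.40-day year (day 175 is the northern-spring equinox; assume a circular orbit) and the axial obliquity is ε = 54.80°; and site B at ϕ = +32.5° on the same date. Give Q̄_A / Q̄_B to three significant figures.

— Configuration A (ϕ=+9.2°):
Solar longitude: L_s = 360° × (472 − 175)/884.40 = 120.896°.
sin δ = sin 54.80° × sin 120.896° = 0.70120, so δ = +44.523°.
cos h₀ = −tan(+9.2°) tan(+44.523°) = -0.1593, h₀ = 1.7308 rad.
Bracket: h₀ sin ϕ sin δ + cos ϕ cos δ sin h₀ = 1.7308×0.15988×0.70120 + 0.98714×0.71297×0.98723 = 0.194036 + 0.694814 = 0.888850.
Q̄ = (S_0/π) × [bracket] = (497/π) × 0.888850 = 140.62 W/m².
— Configuration B (ϕ=+32.5°):
cos h₀ = −tan(+32.5°) tan(+44.523°) = -0.6266, h₀ = 2.2479 rad.
Bracket: h₀ sin ϕ sin δ + cos ϕ cos δ sin h₀ = 2.2479×0.53730×0.70120 + 0.84339×0.71297×0.77938 = 0.846907 + 0.468650 = 1.315557.
Q̄ = (S_0/π) × [bracket] = (497/π) × 1.315557 = 208.12 W/m².
Ratio Q̄_A / Q̄_B = 140.62 / 208.12 = 0.6757.

Q̄_A / Q̄_B ≈ 0.676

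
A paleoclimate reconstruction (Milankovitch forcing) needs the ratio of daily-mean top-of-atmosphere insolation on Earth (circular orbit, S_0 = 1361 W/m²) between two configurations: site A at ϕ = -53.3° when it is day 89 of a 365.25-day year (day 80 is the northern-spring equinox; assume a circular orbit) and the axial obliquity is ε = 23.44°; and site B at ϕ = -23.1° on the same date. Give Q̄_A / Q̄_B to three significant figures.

— Configuration A (ϕ=-53.3°):
Solar longitude: L_s = 360° × (89 − 80)/365.25 = 8.871°.
sin δ = sin 23.44° × sin 8.871° = 0.06134, so δ = +3.517°.
cos h₀ = −tan(-53.3°) tan(+3.517°) = 0.0824, h₀ = 1.4883 rad.
Bracket: h₀ sin ϕ sin δ + cos ϕ cos δ sin h₀ = 1.4883×-0.80178×0.06134 + 0.59763×0.99812×0.99660 = -0.073196 + 0.594478 = 0.521282.
Q̄ = (S_0/π) × [bracket] = (1361/π) × 0.521282 = 225.83 W/m².
— Configuration B (ϕ=-23.1°):
cos h₀ = −tan(-23.1°) tan(+3.517°) = 0.0262, h₀ = 1.5446 rad.
Bracket: h₀ sin ϕ sin δ + cos ϕ cos δ sin h₀ = 1.5446×-0.39234×0.06134 + 0.91982×0.99812×0.99966 = -0.037173 + 0.917779 = 0.880606.
Q̄ = (S_0/π) × [bracket] = (1361/π) × 0.880606 = 381.50 W/m².
Ratio Q̄_A / Q̄_B = 225.83 / 381.50 = 0.5920.

Q̄_A / Q̄_B ≈ 0.592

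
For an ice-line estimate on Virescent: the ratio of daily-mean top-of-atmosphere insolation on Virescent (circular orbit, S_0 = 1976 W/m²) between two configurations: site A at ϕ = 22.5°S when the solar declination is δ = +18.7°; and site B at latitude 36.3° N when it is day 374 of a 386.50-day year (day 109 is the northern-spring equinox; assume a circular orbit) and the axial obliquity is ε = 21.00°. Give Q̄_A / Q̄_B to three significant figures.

— Configuration A (ϕ=-22.5°):
cos h₀ = −tan(-22.5°) tan(+18.700°) = 0.1402, h₀ = 1.4301 rad.
Bracket: h₀ sin ϕ sin δ + cos ϕ cos δ sin h₀ = 1.4301×-0.38268×0.32061 + 0.92388×0.94721×0.99012 = -0.175460 + 0.866462 = 0.691002.
Q̄ = (S_0/π) × [bracket] = (1976/π) × 0.691002 = 434.63 W/m².
— Configuration B (ϕ=+36.3°):
Solar longitude: L_s = 360° × (374 − 109)/386.50 = 246.831°.
sin δ = sin 21.00° × sin 246.831° = -0.32946, so δ = -19.236°.
cos h₀ = −tan(+36.3°) tan(-19.236°) = 0.2563, h₀ = 1.3116 rad.
Bracket: h₀ sin ϕ sin δ + cos ϕ cos δ sin h₀ = 1.3116×0.59201×-0.32946 + 0.80593×0.94417×0.96659 = -0.255819 + 0.735512 = 0.479693.
Q̄ = (S_0/π) × [bracket] = (1976/π) × 0.479693 = 301.72 W/m².
Ratio Q̄_A / Q̄_B = 434.63 / 301.72 = 1.441.

Q̄_A / Q̄_B ≈ 1.44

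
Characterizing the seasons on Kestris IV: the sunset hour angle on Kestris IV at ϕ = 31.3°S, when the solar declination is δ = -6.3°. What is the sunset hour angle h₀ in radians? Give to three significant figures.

cos h₀ = −tan ϕ · tan δ = −tan(-31.3°) × tan(-6.300°) = -0.0671, so h₀ = 1.6380 rad = 93.85°.

h₀ = 1.64 rad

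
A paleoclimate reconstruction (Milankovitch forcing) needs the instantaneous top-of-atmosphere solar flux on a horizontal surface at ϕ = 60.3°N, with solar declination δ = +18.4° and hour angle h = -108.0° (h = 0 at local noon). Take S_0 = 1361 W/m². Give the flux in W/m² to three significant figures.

175 W/m²

cos θ_z = sin ϕ sin δ + cos ϕ cos δ cos h = 0.274183 + -0.145278 = 0.128905.
Flux = S_0 · cos θ_z = 1361 × 0.128905 = 175.4 W/m².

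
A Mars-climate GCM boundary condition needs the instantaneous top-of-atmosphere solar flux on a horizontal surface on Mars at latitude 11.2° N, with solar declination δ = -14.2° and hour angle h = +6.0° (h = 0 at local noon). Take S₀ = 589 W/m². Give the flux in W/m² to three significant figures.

529 W/m²

cos θ_z = sin φ sin δ + cos φ cos δ cos h = -0.047647 + 0.945773 = 0.898126.
Flux = S₀ · cos θ_z = 589 × 0.898126 = 529.0 W/m².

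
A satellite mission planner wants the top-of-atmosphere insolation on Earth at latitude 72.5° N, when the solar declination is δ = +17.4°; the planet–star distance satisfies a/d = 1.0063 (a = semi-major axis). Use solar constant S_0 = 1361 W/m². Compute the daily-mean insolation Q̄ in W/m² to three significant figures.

cos h₀ = −tan(+72.5°) tan(+17.400°) = -0.9939, h₀ = 3.0312 rad.
Bracket: h₀ sin ϕ sin δ + cos ϕ cos δ sin h₀ = 3.0312×0.95372×0.29904 + 0.30071×0.95424×0.11013 = 0.864500 + 0.031602 = 0.896102.
Inverse-square distance factor (a/d)² = 1.0063² = 1.012640.
Q̄ = (S_0/π) × 1.012640 × [bracket] = (1361/π) × 1.012640 × 0.896102 = 393.1 W/m².

Q̄ ≈ 393 W/m²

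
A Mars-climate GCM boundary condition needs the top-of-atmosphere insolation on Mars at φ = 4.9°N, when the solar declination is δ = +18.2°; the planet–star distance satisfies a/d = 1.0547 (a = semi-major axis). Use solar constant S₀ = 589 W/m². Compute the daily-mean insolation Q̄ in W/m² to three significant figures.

cos H₀ = −tan(+4.9°) tan(+18.200°) = -0.0282, H₀ = 1.5990 rad.
Bracket: H₀ sin φ sin δ + cos φ cos δ sin H₀ = 1.5990×0.08542×0.31233 + 0.99635×0.94997×0.99960 = 0.042660 + 0.946124 = 0.988784.
Inverse-square distance factor (a/d)² = 1.0547² = 1.112392.
Q̄ = (S₀/π) × 1.112392 × [bracket] = (589/π) × 1.112392 × 0.988784 = 206.2 W/m².

Q̄ ≈ 206 W/m²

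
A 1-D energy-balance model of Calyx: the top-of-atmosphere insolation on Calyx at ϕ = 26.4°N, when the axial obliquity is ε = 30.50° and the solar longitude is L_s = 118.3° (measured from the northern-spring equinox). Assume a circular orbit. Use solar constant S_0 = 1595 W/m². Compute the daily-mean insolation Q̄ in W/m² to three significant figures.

Q̄ ≈ 578 W/m²

Solar declination: sin δ = sin ε · sin L_s = sin 30.50° × sin 118.3° = 0.44688, so δ = +26.543°.
cos h₀ = −tan(+26.4°) tan(+26.543°) = -0.2480, h₀ = 1.8214 rad.
Bracket: h₀ sin ϕ sin δ + cos ϕ cos δ sin h₀ = 1.8214×0.44464×0.44688 + 0.89571×0.89460×0.96877 = 0.361913 + 0.776277 = 1.138190.
Q̄ = (S_0/π) × [bracket] = (1595/π) × 1.138190 = 577.9 W/m².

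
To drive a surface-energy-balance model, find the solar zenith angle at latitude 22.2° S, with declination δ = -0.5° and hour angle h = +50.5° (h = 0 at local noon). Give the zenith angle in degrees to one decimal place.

cos θ_z = sin ϕ sin δ + cos ϕ cos δ cos h = 0.003297 + 0.588904 = 0.592201.
θ_z = arccos(0.592201) = 53.7°.

θ_z = 53.7°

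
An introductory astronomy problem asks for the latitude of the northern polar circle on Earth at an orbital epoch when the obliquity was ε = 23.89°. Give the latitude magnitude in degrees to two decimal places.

66.11°

The polar circle is the lowest latitude that experiences at least one full rotation of continuous daylight at the northern-summer solstice; it lies at |φ| = 90° − ε = 90° − 23.89° = 66.11°.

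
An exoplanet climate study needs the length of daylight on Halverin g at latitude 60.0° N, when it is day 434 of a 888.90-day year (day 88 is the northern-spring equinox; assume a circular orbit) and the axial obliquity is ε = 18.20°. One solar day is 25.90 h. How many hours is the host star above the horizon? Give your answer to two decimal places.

Solar longitude: L_s = 360° × (434 − 88)/888.90 = 140.128°.
sin δ = sin 18.20° × sin 140.128° = 0.20023, so δ = +11.550°.
cos h₀ = −tan ϕ · tan δ = −tan(+60.0°) × tan(+11.550°) = -0.3540, so h₀ = 1.9326 rad = 110.73°.
Daylight = 2h₀/(2π) × 25.90 h = (1.9326/π) × 25.90 = 15.93 h.

15.93 h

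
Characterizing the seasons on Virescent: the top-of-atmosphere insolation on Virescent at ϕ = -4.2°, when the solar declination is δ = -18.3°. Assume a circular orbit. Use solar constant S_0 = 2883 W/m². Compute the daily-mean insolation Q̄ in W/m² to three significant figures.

Q̄ ≈ 902 W/m²

cos h₀ = −tan(-4.2°) tan(-18.300°) = -0.0243, h₀ = 1.5951 rad.
Bracket: h₀ sin ϕ sin δ + cos ϕ cos δ sin h₀ = 1.5951×-0.07324×-0.31399 + 0.99731×0.94943×0.99971 = 0.036682 + 0.946601 = 0.983283.
Q̄ = (S_0/π) × [bracket] = (2883/π) × 0.983283 = 902.3 W/m².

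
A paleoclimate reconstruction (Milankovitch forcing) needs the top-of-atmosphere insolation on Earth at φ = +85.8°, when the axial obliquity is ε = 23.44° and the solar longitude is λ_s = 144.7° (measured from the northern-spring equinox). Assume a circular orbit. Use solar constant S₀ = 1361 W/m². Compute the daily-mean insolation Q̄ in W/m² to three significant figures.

Solar declination: sin δ = sin ε · sin λ_s = sin 23.44° × sin 144.7° = 0.22987, so δ = +13.289°.
cos H₀ = −tan(+85.8°) tan(+13.289°) = -3.2163 ≤ −1 ⇒ polar day, H₀ = π.
Bracket: H₀ sin φ sin δ + cos φ cos δ sin H₀ = 3.1416×0.99731×0.22987 + 0.07324×0.97322×0.00000 = 0.720217 + 0.000000 = 0.720217.
Q̄ = (S₀/π) × [bracket] = (1361/π) × 0.720217 = 312.0 W/m².

Q̄ ≈ 312 W/m²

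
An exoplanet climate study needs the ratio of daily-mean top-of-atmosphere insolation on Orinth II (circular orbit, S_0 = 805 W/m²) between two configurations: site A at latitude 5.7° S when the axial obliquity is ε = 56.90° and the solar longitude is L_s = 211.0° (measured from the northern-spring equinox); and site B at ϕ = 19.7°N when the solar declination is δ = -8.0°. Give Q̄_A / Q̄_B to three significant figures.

— Configuration A (ϕ=-5.7°):
Solar declination: sin δ = sin ε · sin L_s = sin 56.90° × sin 211.0° = -0.43146, so δ = -25.560°.
cos h₀ = −tan(-5.7°) tan(-25.560°) = -0.0477, h₀ = 1.6186 rad.
Bracket: h₀ sin ϕ sin δ + cos ϕ cos δ sin h₀ = 1.6186×-0.09932×-0.43146 + 0.99506×0.90213×0.99886 = 0.069361 + 0.896650 = 0.966011.
Q̄ = (S_0/π) × [bracket] = (805/π) × 0.966011 = 247.53 W/m².
— Configuration B (ϕ=+19.7°):
cos h₀ = −tan(+19.7°) tan(-8.000°) = 0.0503, h₀ = 1.5205 rad.
Bracket: h₀ sin ϕ sin δ + cos ϕ cos δ sin h₀ = 1.5205×0.33710×-0.13917 + 0.94147×0.99027×0.99873 = -0.071333 + 0.931125 = 0.859792.
Q̄ = (S_0/π) × [bracket] = (805/π) × 0.859792 = 220.31 W/m².
Ratio Q̄_A / Q̄_B = 247.53 / 220.31 = 1.124.

Q̄_A / Q̄_B ≈ 1.12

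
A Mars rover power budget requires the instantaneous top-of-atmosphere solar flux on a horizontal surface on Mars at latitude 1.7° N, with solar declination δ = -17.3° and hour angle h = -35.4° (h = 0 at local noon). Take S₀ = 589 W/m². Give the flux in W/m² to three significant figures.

cos θ_z = sin φ sin δ + cos φ cos δ cos h = -0.008822 + 0.777910 = 0.769088.
Flux = S₀ · cos θ_z = 589 × 0.769088 = 453.0 W/m².

453 W/m²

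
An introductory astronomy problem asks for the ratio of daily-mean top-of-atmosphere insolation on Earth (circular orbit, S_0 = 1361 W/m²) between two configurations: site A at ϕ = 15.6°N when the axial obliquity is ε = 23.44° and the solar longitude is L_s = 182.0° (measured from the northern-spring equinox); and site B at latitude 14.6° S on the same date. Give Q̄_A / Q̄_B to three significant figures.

Q̄_A / Q̄_B ≈ 0.984

— Configuration A (ϕ=+15.6°):
Solar declination: sin δ = sin ε · sin L_s = sin 23.44° × sin 182.0° = -0.01388, so δ = -0.795°.
cos h₀ = −tan(+15.6°) tan(-0.795°) = 0.0039, h₀ = 1.5669 rad.
Bracket: h₀ sin ϕ sin δ + cos ϕ cos δ sin h₀ = 1.5669×0.26892×-0.01388 + 0.96316×0.99990×0.99999 = -0.005849 + 0.963054 = 0.957205.
Q̄ = (S_0/π) × [bracket] = (1361/π) × 0.957205 = 414.68 W/m².
— Configuration B (ϕ=-14.6°):
cos h₀ = −tan(-14.6°) tan(-0.795°) = -0.0036, h₀ = 1.5744 rad.
Bracket: h₀ sin ϕ sin δ + cos ϕ cos δ sin h₀ = 1.5744×-0.25207×-0.01388 + 0.96771×0.99990×0.99999 = 0.005508 + 0.967604 = 0.973112.
Q̄ = (S_0/π) × [bracket] = (1361/π) × 0.973112 = 421.57 W/m².
Ratio Q̄_A / Q̄_B = 414.68 / 421.57 = 0.9837.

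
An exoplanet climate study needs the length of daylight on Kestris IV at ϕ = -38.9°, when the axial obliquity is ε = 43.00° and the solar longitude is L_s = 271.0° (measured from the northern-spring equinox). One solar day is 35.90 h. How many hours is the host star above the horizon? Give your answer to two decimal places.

Solar declination: sin δ = sin ε · sin L_s = sin 43.00° × sin 271.0° = -0.68189, so δ = -42.992°.
cos h₀ = −tan ϕ · tan δ = −tan(-38.9°) × tan(-42.992°) = -0.7522, so h₀ = 2.4222 rad = 138.78°.
Daylight = 2h₀/(2π) × 35.90 h = (2.4222/π) × 35.90 = 27.68 h.

27.68 h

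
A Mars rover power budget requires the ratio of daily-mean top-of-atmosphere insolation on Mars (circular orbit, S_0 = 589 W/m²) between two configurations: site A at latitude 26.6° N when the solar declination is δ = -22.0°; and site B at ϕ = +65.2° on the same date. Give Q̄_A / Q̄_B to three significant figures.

— Configuration A (ϕ=+26.6°):
cos h₀ = −tan(+26.6°) tan(-22.000°) = 0.2023, h₀ = 1.3671 rad.
Bracket: h₀ sin ϕ sin δ + cos ϕ cos δ sin h₀ = 1.3671×0.44776×-0.37461 + 0.89415×0.92718×0.97932 = -0.229311 + 0.811893 = 0.582582.
Q̄ = (S_0/π) × [bracket] = (589/π) × 0.582582 = 109.23 W/m².
— Configuration B (ϕ=+65.2°):
cos h₀ = −tan(+65.2°) tan(-22.000°) = 0.8744, h₀ = 0.5066 rad.
Bracket: h₀ sin ϕ sin δ + cos ϕ cos δ sin h₀ = 0.5066×0.90778×-0.37461 + 0.41945×0.92718×0.48522 = -0.172276 + 0.188705 = 0.016429.
Q̄ = (S_0/π) × [bracket] = (589/π) × 0.016429 = 3.0802 W/m².
Ratio Q̄_A / Q̄_B = 109.23 / 3.0802 = 35.46.

Q̄_A / Q̄_B ≈ 35.5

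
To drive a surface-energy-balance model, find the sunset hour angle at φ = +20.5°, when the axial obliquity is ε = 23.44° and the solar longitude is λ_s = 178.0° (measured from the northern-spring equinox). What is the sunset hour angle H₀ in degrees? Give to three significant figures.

Solar declination: sin δ = sin ε · sin λ_s = sin 23.44° × sin 178.0° = 0.01388, so δ = +0.795°.
cos H₀ = −tan φ · tan δ = −tan(+20.5°) × tan(+0.795°) = -0.0052, so H₀ = 1.5760 rad = 90.30°.

H₀ = 90.3°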